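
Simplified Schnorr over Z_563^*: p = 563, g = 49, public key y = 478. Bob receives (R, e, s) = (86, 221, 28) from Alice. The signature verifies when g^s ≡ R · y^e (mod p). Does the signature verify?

verifies

g^s mod p:
49^2 = 2401 ≡ 149
49^4 ≡ 149^2 = 22201 ≡ 244
49^8 ≡ 244^2 = 59536 ≡ 421
49^16 ≡ 421^2 = 177241 ≡ 459
28 = 16 + 8 + 4, so 49^28 ≡ 459·421·244 ≡ 192 (mod 563)
R · y^e mod p:
478^2 = 228484 ≡ 469
478^4 ≡ 469^2 = 219961 ≡ 391
478^8 ≡ 391^2 = 152881 ≡ 308
478^16 ≡ 308^2 = 94864 ≡ 280
478^32 ≡ 280^2 = 78400 ≡ 143
478^64 ≡ 143^2 = 20449 ≡ 181
478^128 ≡ 181^2 = 32761 ≡ 107
221 = 128 + 64 + 16 + 8 + 4 + 1, so 478^221 ≡ 107·181·280·308·391·478 ≡ 251 (mod 563)
86·251 = 21586 ≡ 192 (mod 563)
192 ≡ 192 (mod 563); signature holds.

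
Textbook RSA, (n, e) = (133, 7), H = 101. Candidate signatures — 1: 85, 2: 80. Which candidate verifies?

2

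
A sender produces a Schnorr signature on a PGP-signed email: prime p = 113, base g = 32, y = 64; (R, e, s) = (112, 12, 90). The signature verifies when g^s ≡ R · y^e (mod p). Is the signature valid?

g^s mod p:
Squares mod 113: 32^1≡32, 32^2≡7, 32^4≡49, 32^8≡28, 32^16≡106, 32^32≡49, 32^64≡28
90 = 64 + 16 + 8 + 2, so 32^90 ≡ 28·106·28·7 ≡ 4 (mod 113)
R · y^e mod p:
Squares mod 113: 64^1≡64, 64^2≡28, 64^4≡106, 64^8≡49
12 = 8 + 4, so 64^12 ≡ 49·106 ≡ 109 (mod 113)
112·109 = 12208 ≡ 4 (mod 113)
4 ≡ 4 (mod 113); signature holds.

valid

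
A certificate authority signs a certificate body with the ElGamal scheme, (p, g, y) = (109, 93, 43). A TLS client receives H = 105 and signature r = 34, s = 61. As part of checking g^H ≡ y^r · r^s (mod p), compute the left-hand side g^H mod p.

Squares mod 109: 93^1≡93, 93^2≡38, 93^4≡27, 93^8≡75, 93^16≡66, 93^32≡105, 93^64≡16
105 = 64 + 32 + 8 + 1, so 93^105 ≡ 16·105·75·93 ≡ 64 (mod 109)

64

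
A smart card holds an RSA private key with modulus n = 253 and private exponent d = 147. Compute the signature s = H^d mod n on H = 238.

94

Squares mod 253: H^1≡238, H^2≡225, H^4≡25, H^8≡119, H^16≡246, H^32≡49, H^64≡124, H^128≡196
147 = 128 + 16 + 2 + 1, so H^147 ≡ 196·246·225·238 ≡ 94 (mod 253)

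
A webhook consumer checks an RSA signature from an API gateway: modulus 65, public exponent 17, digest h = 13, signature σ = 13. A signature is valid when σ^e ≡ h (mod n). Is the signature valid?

valid

Squares mod 65: σ^1≡13, σ^2≡39, σ^4≡26, σ^8≡26, σ^16≡26
17 = 16 + 1, so σ^17 ≡ 26·13 ≡ 13 (mod 65)
13 = h, so the signature checks out.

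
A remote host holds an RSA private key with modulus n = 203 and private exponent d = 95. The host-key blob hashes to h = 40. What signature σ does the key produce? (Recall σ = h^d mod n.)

h^2 ≡ 40^2 = 1600 ≡ 179
h^4 ≡ 179^2 = 32041 ≡ 170
h^8 ≡ 170^2 = 28900 ≡ 74
h^16 ≡ 74^2 = 5476 ≡ 198
h^32 ≡ 198^2 = 39204 ≡ 25
h^64 ≡ 25^2 = 625 ≡ 16
95 = 64 + 16 + 8 + 4 + 2 + 1, so h^95 ≡ 16·198·74·170·179·40 ≡ 10 (mod 203)

10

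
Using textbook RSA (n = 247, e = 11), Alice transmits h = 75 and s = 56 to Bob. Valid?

yes

Squares mod 247: s^1≡56, s^2≡172, s^4≡191, s^8≡172
11 = 8 + 2 + 1, so s^11 ≡ 172·172·56 ≡ 75 (mod 247)
75 = h, so the signature checks out.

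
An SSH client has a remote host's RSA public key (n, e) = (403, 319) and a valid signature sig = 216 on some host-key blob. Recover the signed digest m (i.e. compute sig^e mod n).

278

Squares mod 403: sig^1≡216, sig^2≡311, sig^4≡1, sig^8≡1, sig^16≡1, sig^32≡1, sig^64≡1, sig^128≡1, sig^256≡1
319 = 256 + 32 + 16 + 8 + 4 + 2 + 1, so sig^319 ≡ 1·1·1·1·1·311·216 ≡ 278 (mod 403)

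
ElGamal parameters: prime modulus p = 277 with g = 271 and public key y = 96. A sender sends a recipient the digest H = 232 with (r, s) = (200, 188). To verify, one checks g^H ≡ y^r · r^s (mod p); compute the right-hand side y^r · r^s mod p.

96^2 = 9216 ≡ 75
96^4 ≡ 75^2 = 5625 ≡ 85
96^8 ≡ 85^2 = 7225 ≡ 23
96^16 ≡ 23^2 = 529 ≡ 252
96^32 ≡ 252^2 = 63504 ≡ 71
96^64 ≡ 71^2 = 5041 ≡ 55
96^128 ≡ 55^2 = 3025 ≡ 255
200 = 128 + 64 + 8, so 96^200 ≡ 255·55·23 ≡ 147 (mod 277)
200^2 = 40000 ≡ 112
200^4 ≡ 112^2 = 12544 ≡ 79
200^8 ≡ 79^2 = 6241 ≡ 147
200^16 ≡ 147^2 = 21609 ≡ 3
200^32 ≡ 3^2 = 9
200^64 ≡ 9^2 = 81
200^128 ≡ 81^2 = 6561 ≡ 190
188 = 128 + 32 + 16 + 8 + 4, so 200^188 ≡ 190·9·3·147·79 ≡ 23 (mod 277)
y^r · r^s ≡ 147·23 = 3381 ≡ 57 (mod 277)

57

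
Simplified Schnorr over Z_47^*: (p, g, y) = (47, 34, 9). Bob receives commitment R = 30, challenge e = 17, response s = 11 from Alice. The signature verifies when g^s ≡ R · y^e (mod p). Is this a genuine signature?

g^s mod p:
Squares mod 47: 34^1≡34, 34^2≡28, 34^4≡32, 34^8≡37
11 = 8 + 2 + 1, so 34^11 ≡ 37·28·34 ≡ 21 (mod 47)
R · y^e mod p:
Squares mod 47: 9^1≡9, 9^2≡34, 9^4≡28, 9^8≡32, 9^16≡37
17 = 16 + 1, so 9^17 ≡ 37·9 ≡ 4 (mod 47)
30·4 = 120 ≡ 26 (mod 47)
21 ≠ 26; the check fails.

forged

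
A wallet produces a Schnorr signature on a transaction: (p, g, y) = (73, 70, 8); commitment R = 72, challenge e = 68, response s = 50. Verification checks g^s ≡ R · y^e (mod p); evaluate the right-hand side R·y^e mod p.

8^2 = 64
8^4 ≡ 64^2 = 4096 ≡ 8
8^8 ≡ 8^2 = 64
8^16 ≡ 64^2 = 4096 ≡ 8
8^32 ≡ 8^2 = 64
8^64 ≡ 64^2 = 4096 ≡ 8
68 = 64 + 4, so 8^68 ≡ 8·8 ≡ 64 (mod 73)
R · y^e ≡ 72·64 = 4608 ≡ 9 (mod 73)

9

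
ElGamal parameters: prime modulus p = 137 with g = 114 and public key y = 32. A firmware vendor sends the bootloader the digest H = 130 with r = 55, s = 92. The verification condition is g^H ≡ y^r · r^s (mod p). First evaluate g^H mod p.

114^2 = 12996 ≡ 118
114^4 ≡ 118^2 = 13924 ≡ 87
114^8 ≡ 87^2 = 7569 ≡ 34
114^16 ≡ 34^2 = 1156 ≡ 60
114^32 ≡ 60^2 = 3600 ≡ 38
114^64 ≡ 38^2 = 1444 ≡ 74
114^128 ≡ 74^2 = 5476 ≡ 133
130 = 128 + 2, so 114^130 ≡ 133·118 ≡ 76 (mod 137)

76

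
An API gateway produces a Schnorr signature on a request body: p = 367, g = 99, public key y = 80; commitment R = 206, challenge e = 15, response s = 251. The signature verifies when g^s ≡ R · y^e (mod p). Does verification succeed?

fails

g^s mod p:
Squares mod 367: 99^1≡99, 99^2≡259, 99^4≡287, 99^8≡161, 99^16≡231, 99^32≡146, 99^64≡30, 99^128≡166
251 = 128 + 64 + 32 + 16 + 8 + 2 + 1, so 99^251 ≡ 166·30·146·231·161·259·99 ≡ 198 (mod 367)
R · y^e mod p:
Squares mod 367: 80^1≡80, 80^2≡161, 80^4≡231, 80^8≡146
15 = 8 + 4 + 2 + 1, so 80^15 ≡ 146·231·161·80 ≡ 138 (mod 367)
206·138 = 28428 ≡ 169 (mod 367)
198 ≠ 169; the check fails.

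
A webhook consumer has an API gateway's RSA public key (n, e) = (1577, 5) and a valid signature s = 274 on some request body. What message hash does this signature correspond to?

s^5 mod 1577 = 924

924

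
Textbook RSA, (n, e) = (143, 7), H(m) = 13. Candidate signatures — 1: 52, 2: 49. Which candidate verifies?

1

Candidate 1: 52^7 mod 143 = 13
  → matches H(m) = 13
Candidate 2: 49^7 mod 143 = 36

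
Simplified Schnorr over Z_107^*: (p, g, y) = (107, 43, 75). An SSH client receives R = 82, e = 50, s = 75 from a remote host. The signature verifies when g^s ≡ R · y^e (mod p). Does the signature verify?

verifies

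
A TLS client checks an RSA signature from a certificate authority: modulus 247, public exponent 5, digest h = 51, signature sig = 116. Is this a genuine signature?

genuine

Squares mod 247: sig^1≡116, sig^2≡118, sig^4≡92
5 = 4 + 1, so sig^5 ≡ 92·116 ≡ 51 (mod 247)
sig^5 mod 247 = 51 matches h.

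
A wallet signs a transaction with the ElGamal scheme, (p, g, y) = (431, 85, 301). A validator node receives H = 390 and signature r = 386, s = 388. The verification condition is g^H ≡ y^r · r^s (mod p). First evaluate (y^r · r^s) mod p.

9

301^386 mod 431 = 19
386^388 mod 431 = 250
y^r · r^s ≡ 19·250 = 4750 ≡ 9 (mod 431)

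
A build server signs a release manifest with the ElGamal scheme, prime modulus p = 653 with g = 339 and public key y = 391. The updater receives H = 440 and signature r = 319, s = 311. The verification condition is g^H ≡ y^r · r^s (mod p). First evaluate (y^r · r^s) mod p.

391^319 mod 653 = 483
319^311 mod 653 = 408
y^r · r^s ≡ 483·408 = 197064 ≡ 511 (mod 653)

511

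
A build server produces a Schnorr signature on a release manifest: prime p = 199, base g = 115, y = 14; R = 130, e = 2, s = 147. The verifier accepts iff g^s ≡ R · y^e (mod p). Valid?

no

g^s mod p:
115^2 = 13225 ≡ 91
115^4 ≡ 91^2 = 8281 ≡ 122
115^8 ≡ 122^2 = 14884 ≡ 158
115^16 ≡ 158^2 = 24964 ≡ 89
115^32 ≡ 89^2 = 7921 ≡ 160
115^64 ≡ 160^2 = 25600 ≡ 128
115^128 ≡ 128^2 = 16384 ≡ 66
147 = 128 + 16 + 2 + 1, so 115^147 ≡ 66·89·91·115 ≡ 111 (mod 199)
R · y^e mod p:
14^2 = 196
130·196 = 25480 ≡ 8 (mod 199)
111 ≠ 8; the check fails.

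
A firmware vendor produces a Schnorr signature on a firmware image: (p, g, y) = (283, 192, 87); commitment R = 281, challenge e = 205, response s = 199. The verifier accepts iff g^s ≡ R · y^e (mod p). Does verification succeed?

g^s mod p:
192^2 = 36864 ≡ 74
192^4 ≡ 74^2 = 5476 ≡ 99
192^8 ≡ 99^2 = 9801 ≡ 179
192^16 ≡ 179^2 = 32041 ≡ 62
192^32 ≡ 62^2 = 3844 ≡ 165
192^64 ≡ 165^2 = 27225 ≡ 57
192^128 ≡ 57^2 = 3249 ≡ 136
199 = 128 + 64 + 4 + 2 + 1, so 192^199 ≡ 136·57·99·74·192 ≡ 46 (mod 283)
R · y^e mod p:
87^2 = 7569 ≡ 211
87^4 ≡ 211^2 = 44521 ≡ 90
87^8 ≡ 90^2 = 8100 ≡ 176
87^16 ≡ 176^2 = 30976 ≡ 129
87^32 ≡ 129^2 = 16641 ≡ 227
87^64 ≡ 227^2 = 51529 ≡ 23
87^128 ≡ 23^2 = 529 ≡ 246
205 = 128 + 64 + 8 + 4 + 1, so 87^205 ≡ 246·23·176·90·87 ≡ 260 (mod 283)
281·260 = 73060 ≡ 46 (mod 283)
46 ≡ 46 (mod 283); signature holds.

passes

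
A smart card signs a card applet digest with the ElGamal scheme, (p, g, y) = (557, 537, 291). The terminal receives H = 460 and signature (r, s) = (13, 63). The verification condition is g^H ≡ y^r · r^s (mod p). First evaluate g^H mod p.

104

Squares mod 557: 537^1≡537, 537^2≡400, 537^4≡141, 537^8≡386, 537^16≡277, 537^32≡420, 537^64≡388, 537^128≡154, 537^256≡322
460 = 256 + 128 + 64 + 8 + 4, so 537^460 ≡ 322·154·388·386·141 ≡ 104 (mod 557)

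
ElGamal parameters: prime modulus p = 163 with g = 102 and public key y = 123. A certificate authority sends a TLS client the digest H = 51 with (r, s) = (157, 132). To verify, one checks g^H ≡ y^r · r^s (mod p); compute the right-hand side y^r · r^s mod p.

23

123^157 mod 163 = 78
157^132 mod 163 = 40
y^r · r^s ≡ 78·40 = 3120 ≡ 23 (mod 163)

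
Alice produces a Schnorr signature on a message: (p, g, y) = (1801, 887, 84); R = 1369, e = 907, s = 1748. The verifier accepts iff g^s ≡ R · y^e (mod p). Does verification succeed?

passes

g^s mod p:
887^2 = 786769 ≡ 1533
887^4 ≡ 1533^2 = 2350089 ≡ 1585
887^8 ≡ 1585^2 = 2512225 ≡ 1631
887^16 ≡ 1631^2 = 2660161 ≡ 84
887^32 ≡ 84^2 = 7056 ≡ 1653
887^64 ≡ 1653^2 = 2732409 ≡ 292
887^128 ≡ 292^2 = 85264 ≡ 617
887^256 ≡ 617^2 = 380689 ≡ 678
887^512 ≡ 678^2 = 459684 ≡ 429
887^1024 ≡ 429^2 = 184041 ≡ 339
1748 = 1024 + 512 + 128 + 64 + 16 + 4, so 887^1748 ≡ 339·429·617·292·84·1585 ≡ 1458 (mod 1801)
R · y^e mod p:
84^2 = 7056 ≡ 1653
84^4 ≡ 1653^2 = 2732409 ≡ 292
84^8 ≡ 292^2 = 85264 ≡ 617
84^16 ≡ 617^2 = 380689 ≡ 678
84^32 ≡ 678^2 = 459684 ≡ 429
84^64 ≡ 429^2 = 184041 ≡ 339
84^128 ≡ 339^2 = 114921 ≡ 1458
84^256 ≡ 1458^2 = 2125764 ≡ 584
84^512 ≡ 584^2 = 341056 ≡ 667
907 = 512 + 256 + 128 + 8 + 2 + 1, so 84^907 ≡ 667·584·1458·617·1653·84 ≡ 672 (mod 1801)
1369·672 = 919968 ≡ 1458 (mod 1801)
1458 ≡ 1458 (mod 1801); signature holds.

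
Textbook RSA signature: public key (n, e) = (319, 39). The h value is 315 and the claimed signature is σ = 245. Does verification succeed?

Squares mod 319: σ^1≡245, σ^2≡53, σ^4≡257, σ^8≡16, σ^16≡256, σ^32≡141
39 = 32 + 4 + 2 + 1, so σ^39 ≡ 141·257·53·245 ≡ 4 (mod 319)
The recovered value 4 does not match the digest 315.

fails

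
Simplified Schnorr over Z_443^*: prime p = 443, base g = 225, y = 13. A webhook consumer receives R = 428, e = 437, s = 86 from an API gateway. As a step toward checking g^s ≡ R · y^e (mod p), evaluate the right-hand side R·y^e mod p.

Squares mod 443: 13^1≡13, 13^2≡169, 13^4≡209, 13^8≡267, 13^16≡409, 13^32≡270, 13^64≡248, 13^128≡370, 13^256≡13
437 = 256 + 128 + 32 + 16 + 4 + 1, so 13^437 ≡ 13·370·270·409·209·13 ≡ 428 (mod 443)
R · y^e ≡ 428·428 = 183184 ≡ 225 (mod 443)

225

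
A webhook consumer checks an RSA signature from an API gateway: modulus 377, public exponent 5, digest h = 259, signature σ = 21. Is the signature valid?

invalid

σ^2 ≡ 21^2 = 441 ≡ 64
σ^4 ≡ 64^2 = 4096 ≡ 326
5 = 4 + 1, so σ^5 ≡ 326·21 ≡ 60 (mod 377)
The recovered value 60 does not match the digest 259.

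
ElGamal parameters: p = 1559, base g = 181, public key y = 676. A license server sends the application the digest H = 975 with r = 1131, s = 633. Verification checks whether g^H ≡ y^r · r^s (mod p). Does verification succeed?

fails

Left side g^H mod p:
Squares mod 1559: 181^1≡181, 181^2≡22, 181^4≡484, 181^8≡406, 181^16≡1141, 181^32≡116, 181^64≡984, 181^128≡117, 181^256≡1217, 181^512≡39
975 = 512 + 256 + 128 + 64 + 8 + 4 + 2 + 1, so 181^975 ≡ 39·1217·117·984·406·484·22·181 ≡ 174 (mod 1559)
Right side y^r · r^s mod p:
Squares mod 1559: 676^1≡676, 676^2≡189, 676^4≡1423, 676^8≡1347, 676^16≡1292, 676^32≡1134, 676^64≡1340, 676^128≡1191, 676^256≡1350, 676^512≡29, 676^1024≡841
1131 = 1024 + 64 + 32 + 8 + 2 + 1, so 676^1131 ≡ 841·1340·1134·1347·189·676 ≡ 527 (mod 1559)
Squares mod 1559: 1131^1≡1131, 1131^2≡781, 1131^4≡392, 1131^8≡882, 1131^16≡1542, 1131^32≡289, 1131^64≡894, 1131^128≡1028, 1131^256≡1341, 1131^512≡754
633 = 512 + 64 + 32 + 16 + 8 + 1, so 1131^633 ≡ 754·894·289·1542·882·1131 ≡ 588 (mod 1559)
527·588 = 309876 ≡ 1194 (mod 1559)
174 ≠ 1194, so verification fails.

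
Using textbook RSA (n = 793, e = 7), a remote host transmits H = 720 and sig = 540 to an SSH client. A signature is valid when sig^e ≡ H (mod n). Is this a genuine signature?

forged

sig^7 mod 793 = 773
sig^7 mod 793 = 773, but H = 720.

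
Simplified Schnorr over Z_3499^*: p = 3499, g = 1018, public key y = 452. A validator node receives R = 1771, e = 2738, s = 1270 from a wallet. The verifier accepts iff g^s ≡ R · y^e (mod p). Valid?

no

g^s mod p:
1018^2 = 1036324 ≡ 620
1018^4 ≡ 620^2 = 384400 ≡ 3009
1018^8 ≡ 3009^2 = 9054081 ≡ 2168
1018^16 ≡ 2168^2 = 4700224 ≡ 1067
1018^32 ≡ 1067^2 = 1138489 ≡ 1314
1018^64 ≡ 1314^2 = 1726596 ≡ 1589
1018^128 ≡ 1589^2 = 2524921 ≡ 2142
1018^256 ≡ 2142^2 = 4588164 ≡ 975
1018^512 ≡ 975^2 = 950625 ≡ 2396
1018^1024 ≡ 2396^2 = 5740816 ≡ 2456
1270 = 1024 + 128 + 64 + 32 + 16 + 4 + 2, so 1018^1270 ≡ 2456·2142·1589·1314·1067·3009·620 ≡ 131 (mod 3499)
R · y^e mod p:
452^2 = 204304 ≡ 1362
452^4 ≡ 1362^2 = 1855044 ≡ 574
452^8 ≡ 574^2 = 329476 ≡ 570
452^16 ≡ 570^2 = 324900 ≡ 2992
452^32 ≡ 2992^2 = 8952064 ≡ 1622
452^64 ≡ 1622^2 = 2630884 ≡ 3135
452^128 ≡ 3135^2 = 9828225 ≡ 3033
452^256 ≡ 3033^2 = 9199089 ≡ 218
452^512 ≡ 218^2 = 47524 ≡ 2037
452^1024 ≡ 2037^2 = 4149369 ≡ 3054
452^2048 ≡ 3054^2 = 9326916 ≡ 2081
2738 = 2048 + 512 + 128 + 32 + 16 + 2, so 452^2738 ≡ 2081·2037·3033·1622·2992·1362 ≡ 625 (mod 3499)
1771·625 = 1106875 ≡ 1191 (mod 3499)
131 ≠ 1191; the check fails.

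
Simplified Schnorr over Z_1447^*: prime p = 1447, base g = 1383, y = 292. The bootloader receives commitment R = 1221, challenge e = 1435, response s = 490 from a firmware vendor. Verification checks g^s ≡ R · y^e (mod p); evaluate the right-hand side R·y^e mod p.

1012

292^2 = 85264 ≡ 1338
292^4 ≡ 1338^2 = 1790244 ≡ 305
292^8 ≡ 305^2 = 93025 ≡ 417
292^16 ≡ 417^2 = 173889 ≡ 249
292^32 ≡ 249^2 = 62001 ≡ 1227
292^64 ≡ 1227^2 = 1505529 ≡ 649
292^128 ≡ 649^2 = 421201 ≡ 124
292^256 ≡ 124^2 = 15376 ≡ 906
292^512 ≡ 906^2 = 820836 ≡ 387
292^1024 ≡ 387^2 = 149769 ≡ 728
1435 = 1024 + 256 + 128 + 16 + 8 + 2 + 1, so 292^1435 ≡ 728·906·124·249·417·1338·292 ≡ 1148 (mod 1447)
R · y^e ≡ 1221·1148 = 1401708 ≡ 1012 (mod 1447)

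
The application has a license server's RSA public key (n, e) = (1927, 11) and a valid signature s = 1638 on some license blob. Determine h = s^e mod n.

Squares mod 1927: s^1≡1638, s^2≡660, s^4≡98, s^8≡1896
11 = 8 + 2 + 1, so s^11 ≡ 1896·660·1638 ≡ 904 (mod 1927)

904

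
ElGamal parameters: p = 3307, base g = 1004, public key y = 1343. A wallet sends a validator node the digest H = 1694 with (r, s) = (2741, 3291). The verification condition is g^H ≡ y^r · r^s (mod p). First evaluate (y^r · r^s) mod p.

1343^2 = 1803649 ≡ 1334
1343^4 ≡ 1334^2 = 1779556 ≡ 390
1343^8 ≡ 390^2 = 152100 ≡ 3285
1343^16 ≡ 3285^2 = 10791225 ≡ 484
1343^32 ≡ 484^2 = 234256 ≡ 2766
1343^64 ≡ 2766^2 = 7650756 ≡ 1665
1343^128 ≡ 1665^2 = 2772225 ≡ 959
1343^256 ≡ 959^2 = 919681 ≡ 335
1343^512 ≡ 335^2 = 112225 ≡ 3094
1343^1024 ≡ 3094^2 = 9572836 ≡ 2378
1343^2048 ≡ 2378^2 = 5654884 ≡ 3221
2741 = 2048 + 512 + 128 + 32 + 16 + 4 + 1, so 1343^2741 ≡ 3221·3094·959·2766·484·390·1343 ≡ 891 (mod 3307)
2741^2 = 7513081 ≡ 2884
2741^4 ≡ 2884^2 = 8317456 ≡ 351
2741^8 ≡ 351^2 = 123201 ≡ 842
2741^16 ≡ 842^2 = 708964 ≡ 1266
2741^32 ≡ 1266^2 = 1602756 ≡ 2168
2741^64 ≡ 2168^2 = 4700224 ≡ 977
2741^128 ≡ 977^2 = 954529 ≡ 2113
2741^256 ≡ 2113^2 = 4464769 ≡ 319
2741^512 ≡ 319^2 = 101761 ≡ 2551
2741^1024 ≡ 2551^2 = 6507601 ≡ 2732
2741^2048 ≡ 2732^2 = 7463824 ≡ 3232
3291 = 2048 + 1024 + 128 + 64 + 16 + 8 + 2 + 1, so 2741^3291 ≡ 3232·2732·2113·977·1266·842·2884·2741 ≡ 1384 (mod 3307)
y^r · r^s ≡ 891·1384 = 1233144 ≡ 2940 (mod 3307)

2940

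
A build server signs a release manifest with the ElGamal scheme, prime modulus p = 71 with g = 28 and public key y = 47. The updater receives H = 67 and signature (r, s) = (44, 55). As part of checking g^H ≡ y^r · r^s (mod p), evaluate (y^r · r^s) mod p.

47^2 = 2209 ≡ 8
47^4 ≡ 8^2 = 64
47^8 ≡ 64^2 = 4096 ≡ 49
47^16 ≡ 49^2 = 2401 ≡ 58
47^32 ≡ 58^2 = 3364 ≡ 27
44 = 32 + 8 + 4, so 47^44 ≡ 27·49·64 ≡ 40 (mod 71)
44^2 = 1936 ≡ 19
44^4 ≡ 19^2 = 361 ≡ 6
44^8 ≡ 6^2 = 36
44^16 ≡ 36^2 = 1296 ≡ 18
44^32 ≡ 18^2 = 324 ≡ 40
55 = 32 + 16 + 4 + 2 + 1, so 44^55 ≡ 40·18·6·19·44 ≡ 34 (mod 71)
y^r · r^s ≡ 40·34 = 1360 ≡ 11 (mod 71)

11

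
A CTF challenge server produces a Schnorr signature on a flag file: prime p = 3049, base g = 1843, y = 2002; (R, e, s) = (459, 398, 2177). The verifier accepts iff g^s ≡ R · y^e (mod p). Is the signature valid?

invalid

g^s mod p:
1843^2 = 3396649 ≡ 63
1843^4 ≡ 63^2 = 3969 ≡ 920
1843^8 ≡ 920^2 = 846400 ≡ 1827
1843^16 ≡ 1827^2 = 3337929 ≡ 2323
1843^32 ≡ 2323^2 = 5396329 ≡ 2648
1843^64 ≡ 2648^2 = 7011904 ≡ 2253
1843^128 ≡ 2253^2 = 5076009 ≡ 2473
1843^256 ≡ 2473^2 = 6115729 ≡ 2484
1843^512 ≡ 2484^2 = 6170256 ≡ 2129
1843^1024 ≡ 2129^2 = 4532641 ≡ 1827
1843^2048 ≡ 1827^2 = 3337929 ≡ 2323
2177 = 2048 + 128 + 1, so 1843^2177 ≡ 2323·2473·1843 ≡ 2638 (mod 3049)
R · y^e mod p:
2002^2 = 4008004 ≡ 1618
2002^4 ≡ 1618^2 = 2617924 ≡ 1882
2002^8 ≡ 1882^2 = 3541924 ≡ 2035
2002^16 ≡ 2035^2 = 4141225 ≡ 683
2002^32 ≡ 683^2 = 466489 ≡ 3041
2002^64 ≡ 3041^2 = 9247681 ≡ 64
2002^128 ≡ 64^2 = 4096 ≡ 1047
2002^256 ≡ 1047^2 = 1096209 ≡ 1618
398 = 256 + 128 + 8 + 4 + 2, so 2002^398 ≡ 1618·1047·2035·1882·1618 ≡ 1635 (mod 3049)
459·1635 = 750465 ≡ 411 (mod 3049)
2638 ≠ 411; the check fails.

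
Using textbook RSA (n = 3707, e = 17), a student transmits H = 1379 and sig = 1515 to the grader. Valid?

Squares mod 3707: sig^1≡1515, sig^2≡592, sig^4≡2006, sig^8≡1941, sig^16≡1169
17 = 16 + 1, so sig^17 ≡ 1169·1515 ≡ 2796 (mod 3707)
The recovered value 2796 does not match the digest 1379.

no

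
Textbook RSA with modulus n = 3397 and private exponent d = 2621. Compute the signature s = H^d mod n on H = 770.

323

H^2 ≡ 770^2 = 592900 ≡ 1822
H^4 ≡ 1822^2 = 3319684 ≡ 815
H^8 ≡ 815^2 = 664225 ≡ 1810
H^16 ≡ 1810^2 = 3276100 ≡ 1392
H^32 ≡ 1392^2 = 1937664 ≡ 1374
H^64 ≡ 1374^2 = 1887876 ≡ 2541
H^128 ≡ 2541^2 = 6456681 ≡ 2381
H^256 ≡ 2381^2 = 5669161 ≡ 2965
H^512 ≡ 2965^2 = 8791225 ≡ 3186
H^1024 ≡ 3186^2 = 10150596 ≡ 360
H^2048 ≡ 360^2 = 129600 ≡ 514
2621 = 2048 + 512 + 32 + 16 + 8 + 4 + 1, so H^2621 ≡ 514·3186·1374·1392·1810·815·770 ≡ 323 (mod 3397)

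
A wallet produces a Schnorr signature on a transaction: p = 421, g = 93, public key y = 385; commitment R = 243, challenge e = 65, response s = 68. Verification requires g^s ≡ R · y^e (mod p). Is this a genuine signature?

forged

g^s mod p:
93^2 = 8649 ≡ 229
93^4 ≡ 229^2 = 52441 ≡ 237
93^8 ≡ 237^2 = 56169 ≡ 176
93^16 ≡ 176^2 = 30976 ≡ 243
93^32 ≡ 243^2 = 59049 ≡ 109
93^64 ≡ 109^2 = 11881 ≡ 93
68 = 64 + 4, so 93^68 ≡ 93·237 ≡ 149 (mod 421)
R · y^e mod p:
385^2 = 148225 ≡ 33
385^4 ≡ 33^2 = 1089 ≡ 247
385^8 ≡ 247^2 = 61009 ≡ 385
385^16 ≡ 385^2 = 148225 ≡ 33
385^32 ≡ 33^2 = 1089 ≡ 247
385^64 ≡ 247^2 = 61009 ≡ 385
65 = 64 + 1, so 385^65 ≡ 385·385 ≡ 33 (mod 421)
243·33 = 8019 ≡ 20 (mod 421)
149 ≠ 20; the check fails.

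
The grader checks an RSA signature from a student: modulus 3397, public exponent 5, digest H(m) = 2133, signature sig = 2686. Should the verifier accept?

sig^5 mod 3397 = 2133
sig^5 mod 3397 = 2133 matches H(m).

accept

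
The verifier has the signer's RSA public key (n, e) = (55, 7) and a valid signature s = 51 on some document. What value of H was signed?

6

s^2 ≡ 51^2 = 2601 ≡ 16
s^4 ≡ 16^2 = 256 ≡ 36
7 = 4 + 2 + 1, so s^7 ≡ 36·16·51 ≡ 6 (mod 55)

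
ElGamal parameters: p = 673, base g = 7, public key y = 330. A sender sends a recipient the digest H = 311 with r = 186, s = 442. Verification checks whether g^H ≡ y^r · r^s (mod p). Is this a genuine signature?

Left side g^H mod p:
7^311 mod 673 = 296
Right side y^r · r^s mod p:
330^186 mod 673 = 467
186^442 mod 673 = 341
467·341 = 159247 ≡ 419 (mod 673)
296 ≠ 419, so verification fails.

forged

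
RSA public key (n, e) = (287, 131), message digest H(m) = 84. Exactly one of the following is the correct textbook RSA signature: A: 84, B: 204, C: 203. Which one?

Candidate A: Squares mod 287: 84^1≡84, 84^2≡168, 84^4≡98, 84^8≡133, 84^16≡182, 84^32≡119, 84^64≡98, 84^128≡133; 131 = 128 + 2 + 1, so 84^131 ≡ 133·168·84 ≡ 203 (mod 287)
Candidate B: Squares mod 287: 204^1≡204, 204^2≡1, 204^4≡1, 204^8≡1, 204^16≡1, 204^32≡1, 204^64≡1, 204^128≡1; 131 = 128 + 2 + 1, so 204^131 ≡ 1·1·204 ≡ 204 (mod 287)
Candidate C: Squares mod 287: 203^1≡203, 203^2≡168, 203^4≡98, 203^8≡133, 203^16≡182, 203^32≡119, 203^64≡98, 203^128≡133; 131 = 128 + 2 + 1, so 203^131 ≡ 133·168·203 ≡ 84 (mod 287)
  → matches H(m) = 84

C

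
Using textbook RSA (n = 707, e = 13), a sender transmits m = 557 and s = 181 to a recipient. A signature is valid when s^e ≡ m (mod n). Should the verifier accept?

Squares mod 707: s^1≡181, s^2≡239, s^4≡561, s^8≡106
13 = 8 + 4 + 1, so s^13 ≡ 106·561·181 ≡ 685 (mod 707)
s^13 mod 707 = 685, but m = 557.

reject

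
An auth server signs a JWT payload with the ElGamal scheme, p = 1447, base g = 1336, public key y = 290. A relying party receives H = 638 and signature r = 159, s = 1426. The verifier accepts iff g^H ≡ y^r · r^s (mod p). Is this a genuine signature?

Left side g^H mod p:
1336^2 = 1784896 ≡ 745
1336^4 ≡ 745^2 = 555025 ≡ 824
1336^8 ≡ 824^2 = 678976 ≡ 333
1336^16 ≡ 333^2 = 110889 ≡ 917
1336^32 ≡ 917^2 = 840889 ≡ 182
1336^64 ≡ 182^2 = 33124 ≡ 1290
1336^128 ≡ 1290^2 = 1664100 ≡ 50
1336^256 ≡ 50^2 = 2500 ≡ 1053
1336^512 ≡ 1053^2 = 1108809 ≡ 407
638 = 512 + 64 + 32 + 16 + 8 + 4 + 2, so 1336^638 ≡ 407·1290·182·917·333·824·745 ≡ 610 (mod 1447)
Right side y^r · r^s mod p:
290^2 = 84100 ≡ 174
290^4 ≡ 174^2 = 30276 ≡ 1336
290^8 ≡ 1336^2 = 1784896 ≡ 745
290^16 ≡ 745^2 = 555025 ≡ 824
290^32 ≡ 824^2 = 678976 ≡ 333
290^64 ≡ 333^2 = 110889 ≡ 917
290^128 ≡ 917^2 = 840889 ≡ 182
159 = 128 + 16 + 8 + 4 + 2 + 1, so 290^159 ≡ 182·824·745·1336·174·290 ≡ 1167 (mod 1447)
159^2 = 25281 ≡ 682
159^4 ≡ 682^2 = 465124 ≡ 637
159^8 ≡ 637^2 = 405769 ≡ 609
159^16 ≡ 609^2 = 370881 ≡ 449
159^32 ≡ 449^2 = 201601 ≡ 468
159^64 ≡ 468^2 = 219024 ≡ 527
159^128 ≡ 527^2 = 277729 ≡ 1352
159^256 ≡ 1352^2 = 1827904 ≡ 343
159^512 ≡ 343^2 = 117649 ≡ 442
159^1024 ≡ 442^2 = 195364 ≡ 19
1426 = 1024 + 256 + 128 + 16 + 2, so 159^1426 ≡ 19·343·1352·449·682 ≡ 226 (mod 1447)
1167·226 = 263742 ≡ 388 (mod 1447)
610 ≠ 388, so verification fails.

forged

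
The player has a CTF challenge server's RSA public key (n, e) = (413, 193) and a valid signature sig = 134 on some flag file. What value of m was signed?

sig^193 mod 413 = 302

302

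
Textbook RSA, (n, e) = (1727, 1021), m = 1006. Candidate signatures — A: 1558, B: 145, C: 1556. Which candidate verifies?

Candidate A: Squares mod 1727: 1558^1≡1558, 1558^2≡929, 1558^4≡1268, 1558^8≡1714, 1558^16≡169, 1558^32≡929, 1558^64≡1268, 1558^128≡1714, 1558^256≡169, 1558^512≡929; 1021 = 512 + 256 + 128 + 64 + 32 + 16 + 8 + 4 + 1, so 1558^1021 ≡ 929·169·1714·1268·929·169·1714·1268·1558 ≡ 1558 (mod 1727)
Candidate B: Squares mod 1727: 145^1≡145, 145^2≡301, 145^4≡797, 145^8≡1400, 145^16≡1582, 145^32≡301, 145^64≡797, 145^128≡1400, 145^256≡1582, 145^512≡301; 1021 = 512 + 256 + 128 + 64 + 32 + 16 + 8 + 4 + 1, so 145^1021 ≡ 301·1582·1400·797·301·1582·1400·797·145 ≡ 145 (mod 1727)
Candidate C: Squares mod 1727: 1556^1≡1556, 1556^2≡1609, 1556^4≡108, 1556^8≡1302, 1556^16≡1017, 1556^32≡1543, 1556^64≡1043, 1556^128≡1566, 1556^256≡16, 1556^512≡256; 1021 = 512 + 256 + 128 + 64 + 32 + 16 + 8 + 4 + 1, so 1556^1021 ≡ 256·16·1566·1043·1543·1017·1302·108·1556 ≡ 1006 (mod 1727)
  → matches m = 1006

C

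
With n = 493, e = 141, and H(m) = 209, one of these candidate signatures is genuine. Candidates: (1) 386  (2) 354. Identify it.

Candidate 1: Squares mod 493: 386^1≡386, 386^2≡110, 386^4≡268, 386^8≡339, 386^16≡52, 386^32≡239, 386^64≡426, 386^128≡52; 141 = 128 + 8 + 4 + 1, so 386^141 ≡ 52·339·268·386 ≡ 473 (mod 493)
Candidate 2: Squares mod 493: 354^1≡354, 354^2≡94, 354^4≡455, 354^8≡458, 354^16≡239, 354^32≡426, 354^64≡52, 354^128≡239; 141 = 128 + 8 + 4 + 1, so 354^141 ≡ 239·458·455·354 ≡ 209 (mod 493)
  → matches H(m) = 209

2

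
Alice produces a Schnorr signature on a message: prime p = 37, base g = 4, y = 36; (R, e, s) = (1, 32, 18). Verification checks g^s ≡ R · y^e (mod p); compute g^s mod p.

1

Squares mod 37: 4^1≡4, 4^2≡16, 4^4≡34, 4^8≡9, 4^16≡7
18 = 16 + 2, so 4^18 ≡ 7·16 ≡ 1 (mod 37)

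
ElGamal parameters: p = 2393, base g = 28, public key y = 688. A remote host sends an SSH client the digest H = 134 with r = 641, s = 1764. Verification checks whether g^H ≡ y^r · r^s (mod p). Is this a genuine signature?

forged

Left side g^H mod p:
Squares mod 2393: 28^1≡28, 28^2≡784, 28^4≡2048, 28^8≡1768, 28^16≡566, 28^32≡2087, 28^64≡309, 28^128≡2154
134 = 128 + 4 + 2, so 28^134 ≡ 2154·2048·784 ≡ 218 (mod 2393)
Right side y^r · r^s mod p:
Squares mod 2393: 688^1≡688, 688^2≡1923, 688^4≡744, 688^8≡753, 688^16≡2261, 688^32≡673, 688^64≡652, 688^128≡1543, 688^256≡2207, 688^512≡1094
641 = 512 + 128 + 1, so 688^641 ≡ 1094·1543·688 ≡ 2136 (mod 2393)
Squares mod 2393: 641^1≡641, 641^2≡1678, 641^4≡1516, 641^8≡976, 641^16≡162, 641^32≡2314, 641^64≡1455, 641^128≡1613, 641^256≡578, 641^512≡1457, 641^1024≡258
1764 = 1024 + 512 + 128 + 64 + 32 + 4, so 641^1764 ≡ 258·1457·1613·1455·2314·1516 ≡ 905 (mod 2393)
2136·905 = 1933080 ≡ 1929 (mod 2393)
218 ≠ 1929, so verification fails.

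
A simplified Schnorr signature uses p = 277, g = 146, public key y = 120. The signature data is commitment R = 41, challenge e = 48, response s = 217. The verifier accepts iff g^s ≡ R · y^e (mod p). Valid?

yes

g^s mod p:
146^2 = 21316 ≡ 264
146^4 ≡ 264^2 = 69696 ≡ 169
146^8 ≡ 169^2 = 28561 ≡ 30
146^16 ≡ 30^2 = 900 ≡ 69
146^32 ≡ 69^2 = 4761 ≡ 52
146^64 ≡ 52^2 = 2704 ≡ 211
146^128 ≡ 211^2 = 44521 ≡ 201
217 = 128 + 64 + 16 + 8 + 1, so 146^217 ≡ 201·211·69·30·146 ≡ 113 (mod 277)
R · y^e mod p:
120^2 = 14400 ≡ 273
120^4 ≡ 273^2 = 74529 ≡ 16
120^8 ≡ 16^2 = 256
120^16 ≡ 256^2 = 65536 ≡ 164
120^32 ≡ 164^2 = 26896 ≡ 27
48 = 32 + 16, so 120^48 ≡ 27·164 ≡ 273 (mod 277)
41·273 = 11193 ≡ 113 (mod 277)
113 ≡ 113 (mod 277); signature holds.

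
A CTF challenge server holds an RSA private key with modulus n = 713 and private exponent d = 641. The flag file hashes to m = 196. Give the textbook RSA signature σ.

670

m^2 ≡ 196^2 = 38416 ≡ 627
m^4 ≡ 627^2 = 393129 ≡ 266
m^8 ≡ 266^2 = 70756 ≡ 169
m^16 ≡ 169^2 = 28561 ≡ 41
m^32 ≡ 41^2 = 1681 ≡ 255
m^64 ≡ 255^2 = 65025 ≡ 142
m^128 ≡ 142^2 = 20164 ≡ 200
m^256 ≡ 200^2 = 40000 ≡ 72
m^512 ≡ 72^2 = 5184 ≡ 193
641 = 512 + 128 + 1, so m^641 ≡ 193·200·196 ≡ 670 (mod 713)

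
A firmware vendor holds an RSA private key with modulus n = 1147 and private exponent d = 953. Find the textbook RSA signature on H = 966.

H^2 ≡ 966^2 = 933156 ≡ 645
H^4 ≡ 645^2 = 416025 ≡ 811
H^8 ≡ 811^2 = 657721 ≡ 490
H^16 ≡ 490^2 = 240100 ≡ 377
H^32 ≡ 377^2 = 142129 ≡ 1048
H^64 ≡ 1048^2 = 1098304 ≡ 625
H^128 ≡ 625^2 = 390625 ≡ 645
H^256 ≡ 645^2 = 416025 ≡ 811
H^512 ≡ 811^2 = 657721 ≡ 490
953 = 512 + 256 + 128 + 32 + 16 + 8 + 1, so H^953 ≡ 490·811·645·1048·377·490·966 ≡ 583 (mod 1147)

583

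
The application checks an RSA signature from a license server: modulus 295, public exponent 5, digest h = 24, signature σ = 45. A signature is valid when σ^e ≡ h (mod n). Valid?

Squares mod 295: σ^1≡45, σ^2≡255, σ^4≡125
5 = 4 + 1, so σ^5 ≡ 125·45 ≡ 20 (mod 295)
20 ≠ 24, so verification fails.

no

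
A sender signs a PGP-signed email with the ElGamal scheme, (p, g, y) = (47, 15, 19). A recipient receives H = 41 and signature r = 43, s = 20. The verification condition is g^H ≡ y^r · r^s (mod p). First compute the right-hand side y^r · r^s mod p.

Squares mod 47: 19^1≡19, 19^2≡32, 19^4≡37, 19^8≡6, 19^16≡36, 19^32≡27
43 = 32 + 8 + 2 + 1, so 19^43 ≡ 27·6·32·19 ≡ 31 (mod 47)
Squares mod 47: 43^1≡43, 43^2≡16, 43^4≡21, 43^8≡18, 43^16≡42
20 = 16 + 4, so 43^20 ≡ 42·21 ≡ 36 (mod 47)
y^r · r^s ≡ 31·36 = 1116 ≡ 35 (mod 47)

35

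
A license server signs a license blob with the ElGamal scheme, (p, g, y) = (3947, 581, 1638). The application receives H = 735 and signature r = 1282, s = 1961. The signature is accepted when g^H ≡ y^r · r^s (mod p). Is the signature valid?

valid

Left side g^H mod p:
581^2 = 337561 ≡ 2066
581^4 ≡ 2066^2 = 4268356 ≡ 1649
581^8 ≡ 1649^2 = 2719201 ≡ 3665
581^16 ≡ 3665^2 = 13432225 ≡ 584
581^32 ≡ 584^2 = 341056 ≡ 1614
581^64 ≡ 1614^2 = 2604996 ≡ 3923
581^128 ≡ 3923^2 = 15389929 ≡ 576
581^256 ≡ 576^2 = 331776 ≡ 228
581^512 ≡ 228^2 = 51984 ≡ 673
735 = 512 + 128 + 64 + 16 + 8 + 4 + 2 + 1, so 581^735 ≡ 673·576·3923·584·3665·1649·2066·581 ≡ 2239 (mod 3947)
Right side y^r · r^s mod p:
1638^2 = 2683044 ≡ 3031
1638^4 ≡ 3031^2 = 9186961 ≡ 2292
1638^8 ≡ 2292^2 = 5253264 ≡ 3754
1638^16 ≡ 3754^2 = 14092516 ≡ 1726
1638^32 ≡ 1726^2 = 2979076 ≡ 3038
1638^64 ≡ 3038^2 = 9229444 ≡ 1358
1638^128 ≡ 1358^2 = 1844164 ≡ 915
1638^256 ≡ 915^2 = 837225 ≡ 461
1638^512 ≡ 461^2 = 212521 ≡ 3330
1638^1024 ≡ 3330^2 = 11088900 ≡ 1777
1282 = 1024 + 256 + 2, so 1638^1282 ≡ 1777·461·3031 ≡ 3400 (mod 3947)
1282^2 = 1643524 ≡ 1572
1282^4 ≡ 1572^2 = 2471184 ≡ 362
1282^8 ≡ 362^2 = 131044 ≡ 793
1282^16 ≡ 793^2 = 628849 ≡ 1276
1282^32 ≡ 1276^2 = 1628176 ≡ 2012
1282^64 ≡ 2012^2 = 4048144 ≡ 2469
1282^128 ≡ 2469^2 = 6095961 ≡ 1793
1282^256 ≡ 1793^2 = 3214849 ≡ 1991
1282^512 ≡ 1991^2 = 3964081 ≡ 1293
1282^1024 ≡ 1293^2 = 1671849 ≡ 2268
1961 = 1024 + 512 + 256 + 128 + 32 + 8 + 1, so 1282^1961 ≡ 2268·1293·1991·1793·2012·793·1282 ≡ 2976 (mod 3947)
3400·2976 = 10118400 ≡ 2239 (mod 3947)
2239 ≡ 2239 (mod 3947), so the signature is genuine.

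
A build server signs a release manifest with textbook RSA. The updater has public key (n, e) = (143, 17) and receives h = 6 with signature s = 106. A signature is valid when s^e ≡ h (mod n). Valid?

yes

s^2 ≡ 106^2 = 11236 ≡ 82
s^4 ≡ 82^2 = 6724 ≡ 3
s^8 ≡ 3^2 = 9
s^16 ≡ 9^2 = 81
17 = 16 + 1, so s^17 ≡ 81·106 ≡ 6 (mod 143)
Since 6 equals the digest 6, verification succeeds.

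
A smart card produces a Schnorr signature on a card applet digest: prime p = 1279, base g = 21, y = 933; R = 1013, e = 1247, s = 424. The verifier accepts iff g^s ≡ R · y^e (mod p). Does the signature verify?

does not verify

g^s mod p:
21^2 = 441
21^4 ≡ 441^2 = 194481 ≡ 73
21^8 ≡ 73^2 = 5329 ≡ 213
21^16 ≡ 213^2 = 45369 ≡ 604
21^32 ≡ 604^2 = 364816 ≡ 301
21^64 ≡ 301^2 = 90601 ≡ 1071
21^128 ≡ 1071^2 = 1147041 ≡ 1057
21^256 ≡ 1057^2 = 1117249 ≡ 682
424 = 256 + 128 + 32 + 8, so 21^424 ≡ 682·1057·301·213 ≡ 732 (mod 1279)
R · y^e mod p:
933^2 = 870489 ≡ 769
933^4 ≡ 769^2 = 591361 ≡ 463
933^8 ≡ 463^2 = 214369 ≡ 776
933^16 ≡ 776^2 = 602176 ≡ 1046
933^32 ≡ 1046^2 = 1094116 ≡ 571
933^64 ≡ 571^2 = 326041 ≡ 1175
933^128 ≡ 1175^2 = 1380625 ≡ 584
933^256 ≡ 584^2 = 341056 ≡ 842
933^512 ≡ 842^2 = 708964 ≡ 398
933^1024 ≡ 398^2 = 158404 ≡ 1087
1247 = 1024 + 128 + 64 + 16 + 8 + 4 + 2 + 1, so 933^1247 ≡ 1087·584·1175·1046·776·463·769·933 ≡ 1088 (mod 1279)
1013·1088 = 1102144 ≡ 925 (mod 1279)
732 ≠ 925; the check fails.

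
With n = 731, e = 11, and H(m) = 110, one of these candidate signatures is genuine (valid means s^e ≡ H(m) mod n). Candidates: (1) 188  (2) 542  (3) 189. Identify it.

Candidate 1: Squares mod 731: 188^1≡188, 188^2≡256, 188^4≡477, 188^8≡188; 11 = 8 + 2 + 1, so 188^11 ≡ 188·256·188 ≡ 477 (mod 731)
Candidate 2: Squares mod 731: 542^1≡542, 542^2≡633, 542^4≡101, 542^8≡698; 11 = 8 + 2 + 1, so 542^11 ≡ 698·633·542 ≡ 621 (mod 731)
Candidate 3: Squares mod 731: 189^1≡189, 189^2≡633, 189^4≡101, 189^8≡698; 11 = 8 + 2 + 1, so 189^11 ≡ 698·633·189 ≡ 110 (mod 731)
  → matches H(m) = 110

3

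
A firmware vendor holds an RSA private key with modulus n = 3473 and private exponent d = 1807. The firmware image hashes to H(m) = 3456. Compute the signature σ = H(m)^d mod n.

Squares mod 3473: (H(m))^1≡3456, (H(m))^2≡289, (H(m))^4≡169, (H(m))^8≡777, (H(m))^16≡2900, (H(m))^32≡1867, (H(m))^64≡2270, (H(m))^128≡2441, (H(m))^256≡2286, (H(m))^512≡2404, (H(m))^1024≡144
1807 = 1024 + 512 + 256 + 8 + 4 + 2 + 1, so (H(m))^1807 ≡ 144·2404·2286·777·169·289·3456 ≡ 354 (mod 3473)

354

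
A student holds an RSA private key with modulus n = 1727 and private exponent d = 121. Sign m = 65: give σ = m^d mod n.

164

Squares mod 1727: m^1≡65, m^2≡771, m^4≡353, m^8≡265, m^16≡1145, m^32≡232, m^64≡287
121 = 64 + 32 + 16 + 8 + 1, so m^121 ≡ 287·232·1145·265·65 ≡ 164 (mod 1727)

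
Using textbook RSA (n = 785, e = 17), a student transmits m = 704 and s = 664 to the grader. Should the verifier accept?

accept

s^17 mod 785 = 704
Since 704 equals the digest 704, verification succeeds.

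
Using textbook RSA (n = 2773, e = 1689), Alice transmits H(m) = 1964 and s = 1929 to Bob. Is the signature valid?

valid

Squares mod 2773: s^1≡1929, s^2≡2448, s^4≡251, s^8≡1995, s^16≡770, s^32≡2251, s^64≡730, s^128≡484, s^256≡1324, s^512≡440, s^1024≡2263
1689 = 1024 + 512 + 128 + 16 + 8 + 1, so s^1689 ≡ 2263·440·484·770·1995·1929 ≡ 1964 (mod 2773)
s^1689 mod 2773 = 1964 matches H(m).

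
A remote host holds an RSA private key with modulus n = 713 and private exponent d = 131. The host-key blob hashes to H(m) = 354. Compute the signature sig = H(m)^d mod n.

Squares mod 713: (H(m))^1≡354, (H(m))^2≡541, (H(m))^4≡351, (H(m))^8≡565, (H(m))^16≡514, (H(m))^32≡386, (H(m))^64≡692, (H(m))^128≡441
131 = 128 + 2 + 1, so (H(m))^131 ≡ 441·541·354 ≡ 685 (mod 713)

685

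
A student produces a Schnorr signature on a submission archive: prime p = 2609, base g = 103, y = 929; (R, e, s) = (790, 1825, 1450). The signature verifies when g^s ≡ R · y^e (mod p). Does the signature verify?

g^s mod p:
103^2 = 10609 ≡ 173
103^4 ≡ 173^2 = 29929 ≡ 1230
103^8 ≡ 1230^2 = 1512900 ≡ 2289
103^16 ≡ 2289^2 = 5239521 ≡ 649
103^32 ≡ 649^2 = 421201 ≡ 1152
103^64 ≡ 1152^2 = 1327104 ≡ 1732
103^128 ≡ 1732^2 = 2999824 ≡ 2083
103^256 ≡ 2083^2 = 4338889 ≡ 122
103^512 ≡ 122^2 = 14884 ≡ 1839
103^1024 ≡ 1839^2 = 3381921 ≡ 657
1450 = 1024 + 256 + 128 + 32 + 8 + 2, so 103^1450 ≡ 657·122·2083·1152·2289·173 ≡ 2231 (mod 2609)
R · y^e mod p:
929^2 = 863041 ≡ 2071
929^4 ≡ 2071^2 = 4289041 ≡ 2454
929^8 ≡ 2454^2 = 6022116 ≡ 544
929^16 ≡ 544^2 = 295936 ≡ 1119
929^32 ≡ 1119^2 = 1252161 ≡ 2450
929^64 ≡ 2450^2 = 6002500 ≡ 1800
929^128 ≡ 1800^2 = 3240000 ≡ 2231
929^256 ≡ 2231^2 = 4977361 ≡ 1998
929^512 ≡ 1998^2 = 3992004 ≡ 234
929^1024 ≡ 234^2 = 54756 ≡ 2576
1825 = 1024 + 512 + 256 + 32 + 1, so 929^1825 ≡ 2576·234·1998·2450·929 ≡ 2450 (mod 2609)
790·2450 = 1935500 ≡ 2231 (mod 2609)
2231 ≡ 2231 (mod 2609); signature holds.

verifies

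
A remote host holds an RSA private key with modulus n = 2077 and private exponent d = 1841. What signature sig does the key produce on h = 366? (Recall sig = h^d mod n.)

Squares mod 2077: h^1≡366, h^2≡1028, h^4≡1668, h^8≡1121, h^16≡56, h^32≡1059, h^64≡1978, h^128≡1493, h^256≡428, h^512≡408, h^1024≡304
1841 = 1024 + 512 + 256 + 32 + 16 + 1, so h^1841 ≡ 304·408·428·1059·56·366 ≡ 873 (mod 2077)

873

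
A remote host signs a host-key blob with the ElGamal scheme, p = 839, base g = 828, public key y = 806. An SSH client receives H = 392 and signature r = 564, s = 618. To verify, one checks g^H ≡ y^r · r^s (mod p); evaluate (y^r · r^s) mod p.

608

Squares mod 839: 806^1≡806, 806^2≡250, 806^4≡414, 806^8≡240, 806^16≡548, 806^32≡781, 806^64≡8, 806^128≡64, 806^256≡740, 806^512≡572
564 = 512 + 32 + 16 + 4, so 806^564 ≡ 572·781·548·414 ≡ 444 (mod 839)
Squares mod 839: 564^1≡564, 564^2≡115, 564^4≡640, 564^8≡168, 564^16≡537, 564^32≡592, 564^64≡601, 564^128≡431, 564^256≡342, 564^512≡343
618 = 512 + 64 + 32 + 8 + 2, so 564^618 ≡ 343·601·592·168·115 ≡ 470 (mod 839)
y^r · r^s ≡ 444·470 = 208680 ≡ 608 (mod 839)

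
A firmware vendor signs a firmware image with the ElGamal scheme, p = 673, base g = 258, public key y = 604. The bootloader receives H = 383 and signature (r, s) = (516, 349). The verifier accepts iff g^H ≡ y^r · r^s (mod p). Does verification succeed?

Left side g^H mod p:
Squares mod 673: 258^1≡258, 258^2≡610, 258^4≡604, 258^8≡50, 258^16≡481, 258^32≡522, 258^64≡592, 258^128≡504, 258^256≡295
383 = 256 + 64 + 32 + 16 + 8 + 4 + 2 + 1, so 258^383 ≡ 295·592·522·481·50·604·610·258 ≡ 185 (mod 673)
Right side y^r · r^s mod p:
Squares mod 673: 604^1≡604, 604^2≡50, 604^4≡481, 604^8≡522, 604^16≡592, 604^32≡504, 604^64≡295, 604^128≡208, 604^256≡192, 604^512≡522
516 = 512 + 4, so 604^516 ≡ 522·481 ≡ 53 (mod 673)
Squares mod 673: 516^1≡516, 516^2≡421, 516^4≡242, 516^8≡13, 516^16≡169, 516^32≡295, 516^64≡208, 516^128≡192, 516^256≡522
349 = 256 + 64 + 16 + 8 + 4 + 1, so 516^349 ≡ 522·208·169·13·242·516 ≡ 613 (mod 673)
53·613 = 32489 ≡ 185 (mod 673)
185 ≡ 185 (mod 673), so the signature is genuine.

passes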